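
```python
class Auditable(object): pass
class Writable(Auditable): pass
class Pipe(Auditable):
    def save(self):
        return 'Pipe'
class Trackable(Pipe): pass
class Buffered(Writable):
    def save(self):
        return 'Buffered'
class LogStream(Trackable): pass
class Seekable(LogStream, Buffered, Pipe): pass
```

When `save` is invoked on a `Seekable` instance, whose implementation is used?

Buffered

L[Seekable] = Seekable + merge(L[LogStream], L[Buffered], L[Pipe], [LogStream Buffered Pipe])
  take LogStream:  [LogStream Trackable Pipe Auditable object] + [Buffered Writable Auditable object] + [Pipe Auditable object] + [LogStream Buffered Pipe]
  take Trackable:  [Trackable Pipe Auditable object] + [Buffered Writable Auditable object] + [Pipe Auditable object] + [Buffered Pipe]
  take Buffered:  [Pipe Auditable object] + [Buffered Writable Auditable object] + [Pipe Auditable object] + [Buffered Pipe]
  take Pipe:  [Pipe Auditable object] + [Writable Auditable object] + [Pipe Auditable object] + [Pipe]
  take Writable:  [Auditable object] + [Writable Auditable object] + [Auditable object]
  take Auditable:  [Auditable object] + [Auditable object] + [Auditable object]
  take object:  [object] + [object] + [object]
MRO: Seekable LogStream Trackable Buffered Pipe Writable Auditable object
save is defined in: Buffered, Pipe. First along the MRO is Buffered.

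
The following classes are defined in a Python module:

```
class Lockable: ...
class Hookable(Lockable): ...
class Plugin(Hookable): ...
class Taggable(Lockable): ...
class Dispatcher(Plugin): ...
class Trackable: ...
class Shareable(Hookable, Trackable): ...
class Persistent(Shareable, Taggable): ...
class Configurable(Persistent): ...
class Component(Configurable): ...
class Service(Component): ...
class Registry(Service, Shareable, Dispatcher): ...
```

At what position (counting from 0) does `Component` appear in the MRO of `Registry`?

2

L[Registry] = Registry + merge(L[Service], L[Shareable], L[Dispatcher], [Service Shareable Dispatcher])
  take Service:  [Service Component Configurable Persistent Shareable Hookable Taggable Lockable Trackable object] + [Shareable Hookable Lockable Trackable object] + [Dispatcher Plugin Hookable Lockable object] + [Service Shareable Dispatcher]
  take Component:  [Component Configurable Persistent Shareable Hookable Taggable Lockable Trackable object] + [Shareable Hookable Lockable Trackable object] + [Dispatcher Plugin Hookable Lockable object] + [Shareable Dispatcher]
  take Configurable:  [Configurable Persistent Shareable Hookable Taggable Lockable Trackable object] + [Shareable Hookable Lockable Trackable object] + [Dispatcher Plugin Hookable Lockable object] + [Shareable Dispatcher]
  take Persistent:  [Persistent Shareable Hookable Taggable Lockable Trackable object] + [Shareable Hookable Lockable Trackable object] + [Dispatcher Plugin Hookable Lockable object] + [Shareable Dispatcher]
  take Shareable:  [Shareable Hookable Taggable Lockable Trackable object] + [Shareable Hookable Lockable Trackable object] + [Dispatcher Plugin Hookable Lockable object] + [Shareable Dispatcher]
  take Dispatcher:  [Hookable Taggable Lockable Trackable object] + [Hookable Lockable Trackable object] + [Dispatcher Plugin Hookable Lockable object] + [Dispatcher]
  take Plugin:  [Hookable Taggable Lockable Trackable object] + [Hookable Lockable Trackable object] + [Plugin Hookable Lockable object]
  take Hookable:  [Hookable Taggable Lockable Trackable object] + [Hookable Lockable Trackable object] + [Hookable Lockable object]
  take Taggable:  [Taggable Lockable Trackable object] + [Lockable Trackable object] + [Lockable object]
  take Lockable:  [Lockable Trackable object] + [Lockable Trackable object] + [Lockable object]
  take Trackable:  [Trackable object] + [Trackable object] + [object]
  take object:  [object] + [object] + [object]
MRO: Registry Service Component Configurable Persistent Shareable Dispatcher Plugin Hookable Taggable Lockable Trackable object
Component sits at index 2.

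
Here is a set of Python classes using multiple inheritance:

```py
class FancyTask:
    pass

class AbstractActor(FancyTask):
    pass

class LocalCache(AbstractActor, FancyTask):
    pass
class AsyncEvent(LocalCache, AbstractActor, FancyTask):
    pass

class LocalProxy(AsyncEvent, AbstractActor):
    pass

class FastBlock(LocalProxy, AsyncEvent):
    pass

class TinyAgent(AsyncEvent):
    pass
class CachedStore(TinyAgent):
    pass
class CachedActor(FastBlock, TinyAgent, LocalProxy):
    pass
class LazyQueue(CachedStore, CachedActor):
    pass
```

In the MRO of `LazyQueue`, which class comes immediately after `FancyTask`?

L[LazyQueue] = LazyQueue + merge(L[CachedStore], L[CachedActor], [CachedStore CachedActor])
  take CachedStore:  [CachedStore TinyAgent AsyncEvent LocalCache AbstractActor FancyTask object] + [CachedActor FastBlock TinyAgent LocalProxy AsyncEvent LocalCache AbstractActor FancyTask object] + [CachedStore CachedActor]
  take CachedActor:  [TinyAgent AsyncEvent LocalCache AbstractActor FancyTask object] + [CachedActor FastBlock TinyAgent LocalProxy AsyncEvent LocalCache AbstractActor FancyTask object] + [CachedActor]
  take FastBlock:  [TinyAgent AsyncEvent LocalCache AbstractActor FancyTask object] + [FastBlock TinyAgent LocalProxy AsyncEvent LocalCache AbstractActor FancyTask object]
  take TinyAgent:  [TinyAgent AsyncEvent LocalCache AbstractActor FancyTask object] + [TinyAgent LocalProxy AsyncEvent LocalCache AbstractActor FancyTask object]
  take LocalProxy:  [AsyncEvent LocalCache AbstractActor FancyTask object] + [LocalProxy AsyncEvent LocalCache AbstractActor FancyTask object]
  take AsyncEvent:  [AsyncEvent LocalCache AbstractActor FancyTask object] + [AsyncEvent LocalCache AbstractActor FancyTask object]
  take LocalCache:  [LocalCache AbstractActor FancyTask object] + [LocalCache AbstractActor FancyTask object]
  take AbstractActor:  [AbstractActor FancyTask object] + [AbstractActor FancyTask object]
  take FancyTask:  [FancyTask object] + [FancyTask object]
  take object:  [object] + [object]
MRO: LazyQueue CachedStore CachedActor FastBlock TinyAgent LocalProxy AsyncEvent LocalCache AbstractActor FancyTask object
FancyTask is at position 9; next is object.

object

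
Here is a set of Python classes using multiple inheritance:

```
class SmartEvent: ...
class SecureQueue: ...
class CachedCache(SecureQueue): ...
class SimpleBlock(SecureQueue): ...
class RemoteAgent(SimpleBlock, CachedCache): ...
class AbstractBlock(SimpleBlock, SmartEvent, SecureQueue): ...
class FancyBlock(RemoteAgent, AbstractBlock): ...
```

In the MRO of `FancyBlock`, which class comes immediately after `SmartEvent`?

L[FancyBlock] = FancyBlock + merge(L[RemoteAgent], L[AbstractBlock], [RemoteAgent AbstractBlock])
  take RemoteAgent:  [RemoteAgent SimpleBlock CachedCache SecureQueue object] + [AbstractBlock SimpleBlock SmartEvent SecureQueue object] + [RemoteAgent AbstractBlock]
  take AbstractBlock:  [SimpleBlock CachedCache SecureQueue object] + [AbstractBlock SimpleBlock SmartEvent SecureQueue object] + [AbstractBlock]
  take SimpleBlock:  [SimpleBlock CachedCache SecureQueue object] + [SimpleBlock SmartEvent SecureQueue object]
  take CachedCache:  [CachedCache SecureQueue object] + [SmartEvent SecureQueue object]
  take SmartEvent:  [SecureQueue object] + [SmartEvent SecureQueue object]
  take SecureQueue:  [SecureQueue object] + [SecureQueue object]
  take object:  [object] + [object]
MRO: FancyBlock RemoteAgent AbstractBlock SimpleBlock CachedCache SmartEvent SecureQueue object
SmartEvent is at position 5; next is SecureQueue.

SecureQueue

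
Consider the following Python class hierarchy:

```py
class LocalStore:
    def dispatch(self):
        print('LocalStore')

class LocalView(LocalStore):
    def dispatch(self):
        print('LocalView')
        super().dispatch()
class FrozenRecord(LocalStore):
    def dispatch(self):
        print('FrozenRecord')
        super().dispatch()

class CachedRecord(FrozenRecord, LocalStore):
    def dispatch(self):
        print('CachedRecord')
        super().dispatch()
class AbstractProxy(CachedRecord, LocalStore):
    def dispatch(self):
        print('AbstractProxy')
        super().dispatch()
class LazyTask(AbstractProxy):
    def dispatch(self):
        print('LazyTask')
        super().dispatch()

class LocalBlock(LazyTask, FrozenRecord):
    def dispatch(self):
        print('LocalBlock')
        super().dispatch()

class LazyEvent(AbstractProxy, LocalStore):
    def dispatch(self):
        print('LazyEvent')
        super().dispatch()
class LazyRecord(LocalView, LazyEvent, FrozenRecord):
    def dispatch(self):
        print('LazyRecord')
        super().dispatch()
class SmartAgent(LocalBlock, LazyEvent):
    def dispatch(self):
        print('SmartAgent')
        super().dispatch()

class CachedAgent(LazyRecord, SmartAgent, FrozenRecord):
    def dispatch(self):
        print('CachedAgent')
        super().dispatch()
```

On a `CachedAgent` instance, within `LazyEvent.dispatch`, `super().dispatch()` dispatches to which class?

AbstractProxy

L[CachedAgent] = CachedAgent + merge(L[LazyRecord], L[SmartAgent], L[FrozenRecord], [LazyRecord SmartAgent FrozenRecord])
  take LazyRecord:  [LazyRecord LocalView LazyEvent AbstractProxy CachedRecord FrozenRecord LocalStore object] + [SmartAgent LocalBlock LazyTask LazyEvent AbstractProxy CachedRecord FrozenRecord LocalStore object] + [FrozenRecord LocalStore object] + [LazyRecord SmartAgent FrozenRecord]
  take LocalView:  [LocalView LazyEvent AbstractProxy CachedRecord FrozenRecord LocalStore object] + [SmartAgent LocalBlock LazyTask LazyEvent AbstractProxy CachedRecord FrozenRecord LocalStore object] + [FrozenRecord LocalStore object] + [SmartAgent FrozenRecord]
  take SmartAgent:  [LazyEvent AbstractProxy CachedRecord FrozenRecord LocalStore object] + [SmartAgent LocalBlock LazyTask LazyEvent AbstractProxy CachedRecord FrozenRecord LocalStore object] + [FrozenRecord LocalStore object] + [SmartAgent FrozenRecord]
  take LocalBlock:  [LazyEvent AbstractProxy CachedRecord FrozenRecord LocalStore object] + [LocalBlock LazyTask LazyEvent AbstractProxy CachedRecord FrozenRecord LocalStore object] + [FrozenRecord LocalStore object] + [FrozenRecord]
  take LazyTask:  [LazyEvent AbstractProxy CachedRecord FrozenRecord LocalStore object] + [LazyTask LazyEvent AbstractProxy CachedRecord FrozenRecord LocalStore object] + [FrozenRecord LocalStore object] + [FrozenRecord]
  take LazyEvent:  [LazyEvent AbstractProxy CachedRecord FrozenRecord LocalStore object] + [LazyEvent AbstractProxy CachedRecord FrozenRecord LocalStore object] + [FrozenRecord LocalStore object] + [FrozenRecord]
  take AbstractProxy:  [AbstractProxy CachedRecord FrozenRecord LocalStore object] + [AbstractProxy CachedRecord FrozenRecord LocalStore object] + [FrozenRecord LocalStore object] + [FrozenRecord]
  take CachedRecord:  [CachedRecord FrozenRecord LocalStore object] + [CachedRecord FrozenRecord LocalStore object] + [FrozenRecord LocalStore object] + [FrozenRecord]
  take FrozenRecord:  [FrozenRecord LocalStore object] + [FrozenRecord LocalStore object] + [FrozenRecord LocalStore object] + [FrozenRecord]
  take LocalStore:  [LocalStore object] + [LocalStore object] + [LocalStore object]
  take object:  [object] + [object] + [object]
MRO: CachedAgent LazyRecord LocalView SmartAgent LocalBlock LazyTask LazyEvent AbstractProxy CachedRecord FrozenRecord LocalStore object
super() in LazyEvent.dispatch on a CachedAgent instance goes to the class after LazyEvent in CachedAgent's MRO: AbstractProxy.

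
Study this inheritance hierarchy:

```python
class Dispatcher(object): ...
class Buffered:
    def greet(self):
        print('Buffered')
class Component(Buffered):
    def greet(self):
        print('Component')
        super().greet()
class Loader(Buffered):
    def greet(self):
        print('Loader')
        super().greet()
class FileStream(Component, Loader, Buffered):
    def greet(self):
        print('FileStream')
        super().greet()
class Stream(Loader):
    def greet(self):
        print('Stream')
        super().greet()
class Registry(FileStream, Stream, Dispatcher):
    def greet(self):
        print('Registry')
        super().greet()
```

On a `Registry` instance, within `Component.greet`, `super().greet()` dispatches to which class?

Stream

L[Registry] = Registry + merge(L[FileStream], L[Stream], L[Dispatcher], [FileStream Stream Dispatcher])
  take FileStream:  [FileStream Component Loader Buffered object] + [Stream Loader Buffered object] + [Dispatcher object] + [FileStream Stream Dispatcher]
  take Component:  [Component Loader Buffered object] + [Stream Loader Buffered object] + [Dispatcher object] + [Stream Dispatcher]
  take Stream:  [Loader Buffered object] + [Stream Loader Buffered object] + [Dispatcher object] + [Stream Dispatcher]
  take Loader:  [Loader Buffered object] + [Loader Buffered object] + [Dispatcher object] + [Dispatcher]
  take Buffered:  [Buffered object] + [Buffered object] + [Dispatcher object] + [Dispatcher]
  take Dispatcher:  [object] + [object] + [Dispatcher object] + [Dispatcher]
  take object:  [object] + [object] + [object]
MRO: Registry FileStream Component Stream Loader Buffered Dispatcher object
super() in Component.greet on a Registry instance goes to the class after Component in Registry's MRO: Stream.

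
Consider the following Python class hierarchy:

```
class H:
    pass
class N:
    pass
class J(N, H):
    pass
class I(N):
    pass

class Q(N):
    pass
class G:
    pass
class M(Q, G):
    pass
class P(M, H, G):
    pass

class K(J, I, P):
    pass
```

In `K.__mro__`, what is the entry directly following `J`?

I

L[K] = K + merge(L[J], L[I], L[P], [J I P])
  take J:  [J N H object] + [I N object] + [P M Q N H G object] + [J I P]
  take I:  [N H object] + [I N object] + [P M Q N H G object] + [I P]
  take P:  [N H object] + [N object] + [P M Q N H G object] + [P]
  take M:  [N H object] + [N object] + [M Q N H G object]
  take Q:  [N H object] + [N object] + [Q N H G object]
  take N:  [N H object] + [N object] + [N H G object]
  take H:  [H object] + [object] + [H G object]
  take G:  [object] + [object] + [G object]
  take object:  [object] + [object] + [object]
MRO: K J I P M Q N H G object
J is at position 1; next is I.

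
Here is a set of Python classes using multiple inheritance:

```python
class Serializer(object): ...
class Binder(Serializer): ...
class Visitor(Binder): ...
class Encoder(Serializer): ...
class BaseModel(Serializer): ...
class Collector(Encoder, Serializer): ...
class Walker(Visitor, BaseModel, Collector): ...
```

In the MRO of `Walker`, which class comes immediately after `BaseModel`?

Collector

L[Walker] = Walker + merge(L[Visitor], L[BaseModel], L[Collector], [Visitor BaseModel Collector])
  take Visitor:  [Visitor Binder Serializer object] + [BaseModel Serializer object] + [Collector Encoder Serializer object] + [Visitor BaseModel Collector]
  take Binder:  [Binder Serializer object] + [BaseModel Serializer object] + [Collector Encoder Serializer object] + [BaseModel Collector]
  take BaseModel:  [Serializer object] + [BaseModel Serializer object] + [Collector Encoder Serializer object] + [BaseModel Collector]
  take Collector:  [Serializer object] + [Serializer object] + [Collector Encoder Serializer object] + [Collector]
  take Encoder:  [Serializer object] + [Serializer object] + [Encoder Serializer object]
  take Serializer:  [Serializer object] + [Serializer object] + [Serializer object]
  take object:  [object] + [object] + [object]
MRO: Walker Visitor Binder BaseModel Collector Encoder Serializer object
BaseModel is at position 3; next is Collector.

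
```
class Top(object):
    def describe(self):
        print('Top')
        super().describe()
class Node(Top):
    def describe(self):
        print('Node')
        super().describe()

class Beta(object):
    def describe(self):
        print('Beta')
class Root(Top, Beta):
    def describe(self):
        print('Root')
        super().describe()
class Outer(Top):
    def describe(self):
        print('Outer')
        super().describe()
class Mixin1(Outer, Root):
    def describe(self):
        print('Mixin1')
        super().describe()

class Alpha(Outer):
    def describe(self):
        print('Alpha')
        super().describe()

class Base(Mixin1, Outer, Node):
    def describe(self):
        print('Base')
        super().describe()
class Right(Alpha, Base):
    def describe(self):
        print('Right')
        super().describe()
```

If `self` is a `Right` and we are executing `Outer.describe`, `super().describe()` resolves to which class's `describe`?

Root

L[Right] = Right + merge(L[Alpha], L[Base], [Alpha Base])
  take Alpha:  [Alpha Outer Top object] + [Base Mixin1 Outer Root Node Top Beta object] + [Alpha Base]
  take Base:  [Outer Top object] + [Base Mixin1 Outer Root Node Top Beta object] + [Base]
  take Mixin1:  [Outer Top object] + [Mixin1 Outer Root Node Top Beta object]
  take Outer:  [Outer Top object] + [Outer Root Node Top Beta object]
  take Root:  [Top object] + [Root Node Top Beta object]
  take Node:  [Top object] + [Node Top Beta object]
  take Top:  [Top object] + [Top Beta object]
  take Beta:  [object] + [Beta object]
  take object:  [object] + [object]
MRO: Right Alpha Base Mixin1 Outer Root Node Top Beta object
super() in Outer.describe on a Right instance goes to the class after Outer in Right's MRO: Root.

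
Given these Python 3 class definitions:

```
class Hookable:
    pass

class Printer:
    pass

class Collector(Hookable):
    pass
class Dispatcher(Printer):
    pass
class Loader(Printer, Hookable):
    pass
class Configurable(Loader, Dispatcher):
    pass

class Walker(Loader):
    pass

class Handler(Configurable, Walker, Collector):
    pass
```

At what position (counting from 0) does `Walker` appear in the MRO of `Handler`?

2

L[Handler] = Handler + merge(L[Configurable], L[Walker], L[Collector], [Configurable Walker Collector])
  take Configurable:  [Configurable Loader Dispatcher Printer Hookable object] + [Walker Loader Printer Hookable object] + [Collector Hookable object] + [Configurable Walker Collector]
  take Walker:  [Loader Dispatcher Printer Hookable object] + [Walker Loader Printer Hookable object] + [Collector Hookable object] + [Walker Collector]
  take Loader:  [Loader Dispatcher Printer Hookable object] + [Loader Printer Hookable object] + [Collector Hookable object] + [Collector]
  take Dispatcher:  [Dispatcher Printer Hookable object] + [Printer Hookable object] + [Collector Hookable object] + [Collector]
  take Printer:  [Printer Hookable object] + [Printer Hookable object] + [Collector Hookable object] + [Collector]
  take Collector:  [Hookable object] + [Hookable object] + [Collector Hookable object] + [Collector]
  take Hookable:  [Hookable object] + [Hookable object] + [Hookable object]
  take object:  [object] + [object] + [object]
MRO: Handler Configurable Walker Loader Dispatcher Printer Collector Hookable object
Walker sits at index 2.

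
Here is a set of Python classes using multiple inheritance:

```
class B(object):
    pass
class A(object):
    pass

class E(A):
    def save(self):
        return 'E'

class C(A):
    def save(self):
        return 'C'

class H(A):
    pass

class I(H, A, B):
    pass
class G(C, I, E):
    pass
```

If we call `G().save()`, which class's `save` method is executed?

C

L[G] = G + merge(L[C], L[I], L[E], [C I E])
  take C:  [C A object] + [I H A B object] + [E A object] + [C I E]
  take I:  [A object] + [I H A B object] + [E A object] + [I E]
  take H:  [A object] + [H A B object] + [E A object] + [E]
  take E:  [A object] + [A B object] + [E A object] + [E]
  take A:  [A object] + [A B object] + [A object]
  take B:  [object] + [B object] + [object]
  take object:  [object] + [object] + [object]
MRO: G C I H E A B object
save is defined in: C, E. First along the MRO is C.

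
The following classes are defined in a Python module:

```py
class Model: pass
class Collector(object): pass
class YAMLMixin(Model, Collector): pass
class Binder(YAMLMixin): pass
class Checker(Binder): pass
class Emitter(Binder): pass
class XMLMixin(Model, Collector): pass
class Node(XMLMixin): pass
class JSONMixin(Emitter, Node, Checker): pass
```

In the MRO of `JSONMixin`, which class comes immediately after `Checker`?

Binder

L[JSONMixin] = JSONMixin + merge(L[Emitter], L[Node], L[Checker], [Emitter Node Checker])
  take Emitter:  [Emitter Binder YAMLMixin Model Collector object] + [Node XMLMixin Model Collector object] + [Checker Binder YAMLMixin Model Collector object] + [Emitter Node Checker]
  take Node:  [Binder YAMLMixin Model Collector object] + [Node XMLMixin Model Collector object] + [Checker Binder YAMLMixin Model Collector object] + [Node Checker]
  take XMLMixin:  [Binder YAMLMixin Model Collector object] + [XMLMixin Model Collector object] + [Checker Binder YAMLMixin Model Collector object] + [Checker]
  take Checker:  [Binder YAMLMixin Model Collector object] + [Model Collector object] + [Checker Binder YAMLMixin Model Collector object] + [Checker]
  take Binder:  [Binder YAMLMixin Model Collector object] + [Model Collector object] + [Binder YAMLMixin Model Collector object]
  take YAMLMixin:  [YAMLMixin Model Collector object] + [Model Collector object] + [YAMLMixin Model Collector object]
  take Model:  [Model Collector object] + [Model Collector object] + [Model Collector object]
  take Collector:  [Collector object] + [Collector object] + [Collector object]
  take object:  [object] + [object] + [object]
MRO: JSONMixin Emitter Node XMLMixin Checker Binder YAMLMixin Model Collector object
Checker is at position 4; next is Binder.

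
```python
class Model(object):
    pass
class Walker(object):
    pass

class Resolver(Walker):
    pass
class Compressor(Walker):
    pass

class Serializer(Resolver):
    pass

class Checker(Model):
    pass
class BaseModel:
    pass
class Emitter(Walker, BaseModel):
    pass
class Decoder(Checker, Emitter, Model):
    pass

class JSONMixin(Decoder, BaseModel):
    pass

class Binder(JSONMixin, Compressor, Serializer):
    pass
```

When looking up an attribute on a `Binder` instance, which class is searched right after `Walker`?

L[Binder] = Binder + merge(L[JSONMixin], L[Compressor], L[Serializer], [JSONMixin Compressor Serializer])
  take JSONMixin:  [JSONMixin Decoder Checker Emitter Model Walker BaseModel object] + [Compressor Walker object] + [Serializer Resolver Walker object] + [JSONMixin Compressor Serializer]
  take Decoder:  [Decoder Checker Emitter Model Walker BaseModel object] + [Compressor Walker object] + [Serializer Resolver Walker object] + [Compressor Serializer]
  take Checker:  [Checker Emitter Model Walker BaseModel object] + [Compressor Walker object] + [Serializer Resolver Walker object] + [Compressor Serializer]
  take Emitter:  [Emitter Model Walker BaseModel object] + [Compressor Walker object] + [Serializer Resolver Walker object] + [Compressor Serializer]
  take Model:  [Model Walker BaseModel object] + [Compressor Walker object] + [Serializer Resolver Walker object] + [Compressor Serializer]
  take Compressor:  [Walker BaseModel object] + [Compressor Walker object] + [Serializer Resolver Walker object] + [Compressor Serializer]
  take Serializer:  [Walker BaseModel object] + [Walker object] + [Serializer Resolver Walker object] + [Serializer]
  take Resolver:  [Walker BaseModel object] + [Walker object] + [Resolver Walker object]
  take Walker:  [Walker BaseModel object] + [Walker object] + [Walker object]
  take BaseModel:  [BaseModel object] + [object] + [object]
  take object:  [object] + [object] + [object]
MRO: Binder JSONMixin Decoder Checker Emitter Model Compressor Serializer Resolver Walker BaseModel object
Walker is at position 9; next is BaseModel.

BaseModel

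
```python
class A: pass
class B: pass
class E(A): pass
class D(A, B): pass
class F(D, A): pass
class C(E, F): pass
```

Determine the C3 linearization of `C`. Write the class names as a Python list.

L[C] = C + merge(L[E], L[F], [E F])
  take E:  [E A object] + [F D A B object] + [E F]
  take F:  [A object] + [F D A B object] + [F]
  take D:  [A object] + [D A B object]
  take A:  [A object] + [A B object]
  take B:  [object] + [B object]
  take object:  [object] + [object]

[C, E, F, D, A, B, object]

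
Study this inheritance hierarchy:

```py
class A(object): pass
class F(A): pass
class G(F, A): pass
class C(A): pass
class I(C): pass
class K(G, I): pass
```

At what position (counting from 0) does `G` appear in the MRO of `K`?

1

L[K] = K + merge(L[G], L[I], [G I])
  take G:  [G F A object] + [I C A object] + [G I]
  take F:  [F A object] + [I C A object] + [I]
  take I:  [A object] + [I C A object] + [I]
  take C:  [A object] + [C A object]
  take A:  [A object] + [A object]
  take object:  [object] + [object]
MRO: K G F I C A object
G sits at index 1.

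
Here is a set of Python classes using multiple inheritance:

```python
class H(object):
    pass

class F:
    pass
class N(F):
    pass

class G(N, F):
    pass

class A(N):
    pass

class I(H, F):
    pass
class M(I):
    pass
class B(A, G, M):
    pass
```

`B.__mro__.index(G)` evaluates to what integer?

L[B] = B + merge(L[A], L[G], L[M], [A G M])
  take A:  [A N F object] + [G N F object] + [M I H F object] + [A G M]
  take G:  [N F object] + [G N F object] + [M I H F object] + [G M]
  take N:  [N F object] + [N F object] + [M I H F object] + [M]
  take M:  [F object] + [F object] + [M I H F object] + [M]
  take I:  [F object] + [F object] + [I H F object]
  take H:  [F object] + [F object] + [H F object]
  take F:  [F object] + [F object] + [F object]
  take object:  [object] + [object] + [object]
MRO: B A G N M I H F object
G sits at index 2.

2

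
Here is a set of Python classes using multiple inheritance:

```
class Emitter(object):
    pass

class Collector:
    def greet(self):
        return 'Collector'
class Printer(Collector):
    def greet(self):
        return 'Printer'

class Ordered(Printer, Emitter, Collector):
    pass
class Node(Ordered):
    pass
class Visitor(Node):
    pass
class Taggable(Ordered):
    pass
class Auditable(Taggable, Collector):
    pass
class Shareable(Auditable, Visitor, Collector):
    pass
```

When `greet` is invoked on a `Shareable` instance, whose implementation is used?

Printer

L[Shareable] = Shareable + merge(L[Auditable], L[Visitor], L[Collector], [Auditable Visitor Collector])
  take Auditable:  [Auditable Taggable Ordered Printer Emitter Collector object] + [Visitor Node Ordered Printer Emitter Collector object] + [Collector object] + [Auditable Visitor Collector]
  take Taggable:  [Taggable Ordered Printer Emitter Collector object] + [Visitor Node Ordered Printer Emitter Collector object] + [Collector object] + [Visitor Collector]
  take Visitor:  [Ordered Printer Emitter Collector object] + [Visitor Node Ordered Printer Emitter Collector object] + [Collector object] + [Visitor Collector]
  take Node:  [Ordered Printer Emitter Collector object] + [Node Ordered Printer Emitter Collector object] + [Collector object] + [Collector]
  take Ordered:  [Ordered Printer Emitter Collector object] + [Ordered Printer Emitter Collector object] + [Collector object] + [Collector]
  take Printer:  [Printer Emitter Collector object] + [Printer Emitter Collector object] + [Collector object] + [Collector]
  take Emitter:  [Emitter Collector object] + [Emitter Collector object] + [Collector object] + [Collector]
  take Collector:  [Collector object] + [Collector object] + [Collector object] + [Collector]
  take object:  [object] + [object] + [object]
MRO: Shareable Auditable Taggable Visitor Node Ordered Printer Emitter Collector object
greet is defined in: Collector, Printer. First along the MRO is Printer.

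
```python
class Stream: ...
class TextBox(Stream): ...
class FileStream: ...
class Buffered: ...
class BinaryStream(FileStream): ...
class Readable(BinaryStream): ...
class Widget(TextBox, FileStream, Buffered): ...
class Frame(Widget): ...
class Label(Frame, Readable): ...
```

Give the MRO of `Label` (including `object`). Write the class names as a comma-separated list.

L[Label] = Label + merge(L[Frame], L[Readable], [Frame Readable])
  take Frame:  [Frame Widget TextBox Stream FileStream Buffered object] + [Readable BinaryStream FileStream object] + [Frame Readable]
  take Widget:  [Widget TextBox Stream FileStream Buffered object] + [Readable BinaryStream FileStream object] + [Readable]
  take TextBox:  [TextBox Stream FileStream Buffered object] + [Readable BinaryStream FileStream object] + [Readable]
  take Stream:  [Stream FileStream Buffered object] + [Readable BinaryStream FileStream object] + [Readable]
  take Readable:  [FileStream Buffered object] + [Readable BinaryStream FileStream object] + [Readable]
  take BinaryStream:  [FileStream Buffered object] + [BinaryStream FileStream object]
  take FileStream:  [FileStream Buffered object] + [FileStream object]
  take Buffered:  [Buffered object] + [object]
  take object:  [object] + [object]

Label, Frame, Widget, TextBox, Stream, Readable, BinaryStream, FileStream, Buffered, object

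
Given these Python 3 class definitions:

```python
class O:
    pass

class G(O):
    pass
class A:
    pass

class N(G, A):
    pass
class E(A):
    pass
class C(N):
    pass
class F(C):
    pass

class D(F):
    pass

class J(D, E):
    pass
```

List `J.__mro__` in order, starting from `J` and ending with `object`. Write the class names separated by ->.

L[J] = J + merge(L[D], L[E], [D E])
  take D:  [D F C N G O A object] + [E A object] + [D E]
  take F:  [F C N G O A object] + [E A object] + [E]
  take C:  [C N G O A object] + [E A object] + [E]
  take N:  [N G O A object] + [E A object] + [E]
  take G:  [G O A object] + [E A object] + [E]
  take O:  [O A object] + [E A object] + [E]
  take E:  [A object] + [E A object] + [E]
  take A:  [A object] + [A object]
  take object:  [object] + [object]

J -> D -> F -> C -> N -> G -> O -> E -> A -> object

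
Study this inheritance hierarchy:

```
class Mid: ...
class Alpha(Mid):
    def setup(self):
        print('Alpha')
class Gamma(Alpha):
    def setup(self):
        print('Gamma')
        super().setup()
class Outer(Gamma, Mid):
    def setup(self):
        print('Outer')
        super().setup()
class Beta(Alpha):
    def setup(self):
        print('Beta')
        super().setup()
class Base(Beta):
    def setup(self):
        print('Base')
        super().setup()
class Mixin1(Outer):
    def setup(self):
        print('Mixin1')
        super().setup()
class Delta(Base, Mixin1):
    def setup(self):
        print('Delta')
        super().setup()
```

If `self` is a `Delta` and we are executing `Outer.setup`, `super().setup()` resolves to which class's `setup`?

L[Delta] = Delta + merge(L[Base], L[Mixin1], [Base Mixin1])
  take Base:  [Base Beta Alpha Mid object] + [Mixin1 Outer Gamma Alpha Mid object] + [Base Mixin1]
  take Beta:  [Beta Alpha Mid object] + [Mixin1 Outer Gamma Alpha Mid object] + [Mixin1]
  take Mixin1:  [Alpha Mid object] + [Mixin1 Outer Gamma Alpha Mid object] + [Mixin1]
  take Outer:  [Alpha Mid object] + [Outer Gamma Alpha Mid object]
  take Gamma:  [Alpha Mid object] + [Gamma Alpha Mid object]
  take Alpha:  [Alpha Mid object] + [Alpha Mid object]
  take Mid:  [Mid object] + [Mid object]
  take object:  [object] + [object]
MRO: Delta Base Beta Mixin1 Outer Gamma Alpha Mid object
super() in Outer.setup on a Delta instance goes to the class after Outer in Delta's MRO: Gamma.

Gamma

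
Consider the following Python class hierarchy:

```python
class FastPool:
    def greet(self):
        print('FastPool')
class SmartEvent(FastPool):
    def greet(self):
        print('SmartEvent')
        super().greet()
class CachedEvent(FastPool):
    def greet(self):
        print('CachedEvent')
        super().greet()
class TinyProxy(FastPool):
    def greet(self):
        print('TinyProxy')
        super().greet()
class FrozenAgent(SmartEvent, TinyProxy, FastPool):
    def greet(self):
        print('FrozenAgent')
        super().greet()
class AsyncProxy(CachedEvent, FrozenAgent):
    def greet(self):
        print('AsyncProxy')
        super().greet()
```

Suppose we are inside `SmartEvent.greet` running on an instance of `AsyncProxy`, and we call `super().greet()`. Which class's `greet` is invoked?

L[AsyncProxy] = AsyncProxy + merge(L[CachedEvent], L[FrozenAgent], [CachedEvent FrozenAgent])
  take CachedEvent:  [CachedEvent FastPool object] + [FrozenAgent SmartEvent TinyProxy FastPool object] + [CachedEvent FrozenAgent]
  take FrozenAgent:  [FastPool object] + [FrozenAgent SmartEvent TinyProxy FastPool object] + [FrozenAgent]
  take SmartEvent:  [FastPool object] + [SmartEvent TinyProxy FastPool object]
  take TinyProxy:  [FastPool object] + [TinyProxy FastPool object]
  take FastPool:  [FastPool object] + [FastPool object]
  take object:  [object] + [object]
MRO: AsyncProxy CachedEvent FrozenAgent SmartEvent TinyProxy FastPool object
super() in SmartEvent.greet on a AsyncProxy instance goes to the class after SmartEvent in AsyncProxy's MRO: TinyProxy.

TinyProxy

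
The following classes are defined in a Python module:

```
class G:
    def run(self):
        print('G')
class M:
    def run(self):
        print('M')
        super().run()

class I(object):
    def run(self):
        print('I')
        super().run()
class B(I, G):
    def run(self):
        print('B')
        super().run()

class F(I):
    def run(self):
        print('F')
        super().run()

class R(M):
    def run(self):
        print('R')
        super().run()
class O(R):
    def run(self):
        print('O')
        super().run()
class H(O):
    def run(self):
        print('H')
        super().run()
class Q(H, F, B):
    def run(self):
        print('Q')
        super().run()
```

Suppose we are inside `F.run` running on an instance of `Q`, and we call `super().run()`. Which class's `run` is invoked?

B

L[Q] = Q + merge(L[H], L[F], L[B], [H F B])
  take H:  [H O R M object] + [F I object] + [B I G object] + [H F B]
  take O:  [O R M object] + [F I object] + [B I G object] + [F B]
  take R:  [R M object] + [F I object] + [B I G object] + [F B]
  take M:  [M object] + [F I object] + [B I G object] + [F B]
  take F:  [object] + [F I object] + [B I G object] + [F B]
  take B:  [object] + [I object] + [B I G object] + [B]
  take I:  [object] + [I object] + [I G object]
  take G:  [object] + [object] + [G object]
  take object:  [object] + [object] + [object]
MRO: Q H O R M F B I G object
super() in F.run on a Q instance goes to the class after F in Q's MRO: B.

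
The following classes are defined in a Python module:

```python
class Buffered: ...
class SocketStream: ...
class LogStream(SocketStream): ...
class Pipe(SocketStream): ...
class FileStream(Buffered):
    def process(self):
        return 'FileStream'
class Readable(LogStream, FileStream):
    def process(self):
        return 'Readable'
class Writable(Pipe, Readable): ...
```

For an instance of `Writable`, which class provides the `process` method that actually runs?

L[Writable] = Writable + merge(L[Pipe], L[Readable], [Pipe Readable])
  take Pipe:  [Pipe SocketStream object] + [Readable LogStream SocketStream FileStream Buffered object] + [Pipe Readable]
  take Readable:  [SocketStream object] + [Readable LogStream SocketStream FileStream Buffered object] + [Readable]
  take LogStream:  [SocketStream object] + [LogStream SocketStream FileStream Buffered object]
  take SocketStream:  [SocketStream object] + [SocketStream FileStream Buffered object]
  take FileStream:  [object] + [FileStream Buffered object]
  take Buffered:  [object] + [Buffered object]
  take object:  [object] + [object]
MRO: Writable Pipe Readable LogStream SocketStream FileStream Buffered object
process is defined in: FileStream, Readable. First along the MRO is Readable.

Readable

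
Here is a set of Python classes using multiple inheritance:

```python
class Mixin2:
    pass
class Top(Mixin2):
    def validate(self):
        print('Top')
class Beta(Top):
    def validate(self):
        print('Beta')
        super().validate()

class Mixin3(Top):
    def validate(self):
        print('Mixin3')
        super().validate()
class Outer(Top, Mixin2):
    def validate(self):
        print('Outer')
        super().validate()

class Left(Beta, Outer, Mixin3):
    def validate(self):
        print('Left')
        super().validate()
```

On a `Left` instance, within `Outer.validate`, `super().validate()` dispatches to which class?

Mixin3

L[Left] = Left + merge(L[Beta], L[Outer], L[Mixin3], [Beta Outer Mixin3])
  take Beta:  [Beta Top Mixin2 object] + [Outer Top Mixin2 object] + [Mixin3 Top Mixin2 object] + [Beta Outer Mixin3]
  take Outer:  [Top Mixin2 object] + [Outer Top Mixin2 object] + [Mixin3 Top Mixin2 object] + [Outer Mixin3]
  take Mixin3:  [Top Mixin2 object] + [Top Mixin2 object] + [Mixin3 Top Mixin2 object] + [Mixin3]
  take Top:  [Top Mixin2 object] + [Top Mixin2 object] + [Top Mixin2 object]
  take Mixin2:  [Mixin2 object] + [Mixin2 object] + [Mixin2 object]
  take object:  [object] + [object] + [object]
MRO: Left Beta Outer Mixin3 Top Mixin2 object
super() in Outer.validate on a Left instance goes to the class after Outer in Left's MRO: Mixin3.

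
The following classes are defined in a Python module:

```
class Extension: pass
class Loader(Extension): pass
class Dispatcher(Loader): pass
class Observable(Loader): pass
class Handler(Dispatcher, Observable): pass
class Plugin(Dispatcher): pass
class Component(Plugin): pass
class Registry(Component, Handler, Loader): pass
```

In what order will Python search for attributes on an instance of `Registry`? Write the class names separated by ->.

Registry -> Component -> Plugin -> Handler -> Dispatcher -> Observable -> Loader -> Extension -> object

L[Registry] = Registry + merge(L[Component], L[Handler], L[Loader], [Component Handler Loader])
  take Component:  [Component Plugin Dispatcher Loader Extension object] + [Handler Dispatcher Observable Loader Extension object] + [Loader Extension object] + [Component Handler Loader]
  take Plugin:  [Plugin Dispatcher Loader Extension object] + [Handler Dispatcher Observable Loader Extension object] + [Loader Extension object] + [Handler Loader]
  take Handler:  [Dispatcher Loader Extension object] + [Handler Dispatcher Observable Loader Extension object] + [Loader Extension object] + [Handler Loader]
  take Dispatcher:  [Dispatcher Loader Extension object] + [Dispatcher Observable Loader Extension object] + [Loader Extension object] + [Loader]
  take Observable:  [Loader Extension object] + [Observable Loader Extension object] + [Loader Extension object] + [Loader]
  take Loader:  [Loader Extension object] + [Loader Extension object] + [Loader Extension object] + [Loader]
  take Extension:  [Extension object] + [Extension object] + [Extension object]
  take object:  [object] + [object] + [object]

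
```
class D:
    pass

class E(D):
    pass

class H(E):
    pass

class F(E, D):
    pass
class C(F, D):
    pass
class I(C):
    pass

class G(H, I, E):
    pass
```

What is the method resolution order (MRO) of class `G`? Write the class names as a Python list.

L[G] = G + merge(L[H], L[I], L[E], [H I E])
  take H:  [H E D object] + [I C F E D object] + [E D object] + [H I E]
  take I:  [E D object] + [I C F E D object] + [E D object] + [I E]
  take C:  [E D object] + [C F E D object] + [E D object] + [E]
  take F:  [E D object] + [F E D object] + [E D object] + [E]
  take E:  [E D object] + [E D object] + [E D object] + [E]
  take D:  [D object] + [D object] + [D object]
  take object:  [object] + [object] + [object]

[G, H, I, C, F, E, D, object]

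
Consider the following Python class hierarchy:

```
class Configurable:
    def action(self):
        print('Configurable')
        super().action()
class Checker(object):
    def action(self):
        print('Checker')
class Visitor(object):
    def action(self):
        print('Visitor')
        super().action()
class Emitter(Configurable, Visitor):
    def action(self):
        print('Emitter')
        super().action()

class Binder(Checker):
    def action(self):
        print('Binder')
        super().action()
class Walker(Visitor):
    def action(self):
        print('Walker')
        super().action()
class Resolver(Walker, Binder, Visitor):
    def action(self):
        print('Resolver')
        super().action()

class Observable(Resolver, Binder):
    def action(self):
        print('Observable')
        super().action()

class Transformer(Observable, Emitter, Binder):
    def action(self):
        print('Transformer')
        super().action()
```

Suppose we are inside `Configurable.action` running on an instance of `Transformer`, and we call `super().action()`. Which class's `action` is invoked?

L[Transformer] = Transformer + merge(L[Observable], L[Emitter], L[Binder], [Observable Emitter Binder])
  take Observable:  [Observable Resolver Walker Binder Visitor Checker object] + [Emitter Configurable Visitor object] + [Binder Checker object] + [Observable Emitter Binder]
  take Resolver:  [Resolver Walker Binder Visitor Checker object] + [Emitter Configurable Visitor object] + [Binder Checker object] + [Emitter Binder]
  take Walker:  [Walker Binder Visitor Checker object] + [Emitter Configurable Visitor object] + [Binder Checker object] + [Emitter Binder]
  take Emitter:  [Binder Visitor Checker object] + [Emitter Configurable Visitor object] + [Binder Checker object] + [Emitter Binder]
  take Binder:  [Binder Visitor Checker object] + [Configurable Visitor object] + [Binder Checker object] + [Binder]
  take Configurable:  [Visitor Checker object] + [Configurable Visitor object] + [Checker object]
  take Visitor:  [Visitor Checker object] + [Visitor object] + [Checker object]
  take Checker:  [Checker object] + [object] + [Checker object]
  take object:  [object] + [object] + [object]
MRO: Transformer Observable Resolver Walker Emitter Binder Configurable Visitor Checker object
super() in Configurable.action on a Transformer instance goes to the class after Configurable in Transformer's MRO: Visitor.

Visitor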